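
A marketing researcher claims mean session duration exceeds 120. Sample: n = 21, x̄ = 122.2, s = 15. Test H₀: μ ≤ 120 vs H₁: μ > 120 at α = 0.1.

t = (122.2 - 120)/(15/√21) = 0.672, df = 20. Critical t = 1.325. Fail to reject H₀.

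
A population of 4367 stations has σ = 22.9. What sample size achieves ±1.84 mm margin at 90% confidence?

Without FPC: n₀ = (1.645×22.9/1.84)² = 419.148. With FPC: n = n₀N/(n₀+N-1) = 382.5 → n = 383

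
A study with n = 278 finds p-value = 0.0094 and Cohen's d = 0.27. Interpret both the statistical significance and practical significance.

Statistically significant (p = 0.0094 < 0.05). Cohen's d = 0.27 indicates a small effect size. Both statistical and practical significance should be considered.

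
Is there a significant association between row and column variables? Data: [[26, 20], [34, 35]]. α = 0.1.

χ² = 0.581. df = 1, critical = 2.706. Fail to reject H₀. No evidence of dependence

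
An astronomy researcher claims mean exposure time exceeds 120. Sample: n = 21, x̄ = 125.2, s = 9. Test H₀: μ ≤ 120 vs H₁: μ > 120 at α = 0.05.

t = (125.2 - 120)/(9/√21) = 2.648, df = 20. Critical t = 1.725. Reject H₀.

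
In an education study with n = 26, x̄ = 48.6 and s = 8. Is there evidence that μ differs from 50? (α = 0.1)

t = (x̄ - μ₀)/(s/√n) = (48.6 - 50)/(8/√26) = -0.892. df = 25, critical t = ±1.708. Fail to reject H₀.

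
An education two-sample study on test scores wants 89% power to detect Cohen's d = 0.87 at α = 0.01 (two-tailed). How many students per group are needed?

z_{α/2} = 2.576, z_β = Φ⁻¹(0.89) = 1.227. For large effect (d = 0.87): n per group = 2(z_{α/2} + z_β)²/d² = 2(2.576 + 1.227)²/0.87² = 38.2 → 39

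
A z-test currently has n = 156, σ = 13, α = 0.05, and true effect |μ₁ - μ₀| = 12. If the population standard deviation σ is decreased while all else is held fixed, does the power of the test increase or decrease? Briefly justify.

Power increases: a smaller σ shrinks the standard error σ/√n, moving the sampling distribution under H₁ further from the critical value.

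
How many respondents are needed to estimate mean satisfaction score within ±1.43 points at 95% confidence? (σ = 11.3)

n = (z*σ/E)² = (1.96×11.3/1.43)² = 239.9 → n = 240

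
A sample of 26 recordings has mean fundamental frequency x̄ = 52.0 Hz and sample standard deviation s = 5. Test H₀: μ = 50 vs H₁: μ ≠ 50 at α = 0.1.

t = (x̄ - μ₀)/(s/√n) = (52.0 - 50)/(5/√26) = 2.04. df = 25, critical t = ±1.708. Reject H₀.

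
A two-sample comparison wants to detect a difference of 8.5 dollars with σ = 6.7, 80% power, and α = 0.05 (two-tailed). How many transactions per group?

n per group = 2(z_α/2 + z_β)²σ²/d² = 2×(1.96 + 0.84)²×6.7²/8.5² = 9.7 → n = 10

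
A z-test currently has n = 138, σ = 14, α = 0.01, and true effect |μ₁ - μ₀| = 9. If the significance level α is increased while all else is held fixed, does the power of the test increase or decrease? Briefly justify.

Power increases: a larger α lowers the critical value, so more of the H₁ sampling distribution falls in the rejection region.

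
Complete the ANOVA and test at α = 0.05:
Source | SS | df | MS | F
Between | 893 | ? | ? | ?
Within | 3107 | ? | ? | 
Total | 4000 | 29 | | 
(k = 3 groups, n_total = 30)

df_between = 2, df_within = 27. MS_between = 446.5, MS_within = 115.07. F = 3.88, F_crit ≈ 3.354. Reject H₀.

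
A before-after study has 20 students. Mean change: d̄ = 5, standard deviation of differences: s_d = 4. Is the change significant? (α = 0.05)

t = d̄/(s_d/√n) = 5/(4/√20) = 5.59. df = 19, critical t = ±2.093. Reject H₀.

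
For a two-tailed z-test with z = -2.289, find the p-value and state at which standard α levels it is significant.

p = 2·P(Z > |-2.289|) = 2·(1 - Φ(2.289)) ≈ 0.0221. Significant at α = 0.1; Significant at α = 0.05.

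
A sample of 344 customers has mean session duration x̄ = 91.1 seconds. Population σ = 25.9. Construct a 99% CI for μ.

CI = x̄ ± z*(σ/√n) = 91.1 ± 2.576(25.9/√344) = 91.1 ± 3.6 = (87.5, 94.7)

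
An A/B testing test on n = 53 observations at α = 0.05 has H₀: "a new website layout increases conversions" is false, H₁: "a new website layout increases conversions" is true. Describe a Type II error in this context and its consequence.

Type II error: failing to reject H₀ when it is false — concluding that a new website layout increases conversions is not supported when in fact it is. Consequence: discarding a layout that would have improved conversions — lost revenue.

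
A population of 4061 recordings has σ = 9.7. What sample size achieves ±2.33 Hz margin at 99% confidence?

Without FPC: n₀ = (2.576×9.7/2.33)² = 115.007. With FPC: n = n₀N/(n₀+N-1) = 111.9 → n = 112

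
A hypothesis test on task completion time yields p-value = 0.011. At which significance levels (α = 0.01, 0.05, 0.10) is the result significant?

p = 0.011. Significant at: α = 0.05, 0.1.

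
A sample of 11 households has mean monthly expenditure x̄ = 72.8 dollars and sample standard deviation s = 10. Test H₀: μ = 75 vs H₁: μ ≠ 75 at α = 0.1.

t = (x̄ - μ₀)/(s/√n) = (72.8 - 75)/(10/√11) = -0.73. df = 10, critical t = ±1.812. Fail to reject H₀.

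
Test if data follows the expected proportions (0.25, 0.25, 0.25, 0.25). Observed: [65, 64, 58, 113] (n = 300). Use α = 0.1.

Expected: [75.0, 75.0, 75.0, 75.0]. χ² = 26.053. df = 3, critical = 6.251. Reject H₀.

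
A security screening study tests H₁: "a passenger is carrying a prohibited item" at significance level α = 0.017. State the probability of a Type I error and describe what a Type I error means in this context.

P(Type I error) = α = 0.017. A Type I error is rejecting H₀ when H₀ is actually true (false positive) — here, concluding that a passenger is carrying a prohibited item when in fact this is not the case. Consequence: detaining an innocent passenger — delay and inconvenience.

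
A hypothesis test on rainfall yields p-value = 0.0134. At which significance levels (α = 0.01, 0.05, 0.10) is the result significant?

p = 0.0134. Significant at: α = 0.05, 0.1.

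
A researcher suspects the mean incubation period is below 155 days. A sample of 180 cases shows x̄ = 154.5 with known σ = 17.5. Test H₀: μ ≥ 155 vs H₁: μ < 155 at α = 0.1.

z = -0.383. Critical value: -1.28. Fail to reject H₀.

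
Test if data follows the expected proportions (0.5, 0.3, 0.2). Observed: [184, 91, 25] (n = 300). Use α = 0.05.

Expected: [150.0, 90.0, 60.0]. χ² = 28.134. df = 2, critical = 5.991. Reject H₀.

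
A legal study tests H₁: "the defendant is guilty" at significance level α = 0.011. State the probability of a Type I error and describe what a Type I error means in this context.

P(Type I error) = α = 0.011. A Type I error is rejecting H₀ when H₀ is actually true (false positive) — here, concluding that the defendant is guilty when in fact this is not the case. Consequence: convicting an innocent person.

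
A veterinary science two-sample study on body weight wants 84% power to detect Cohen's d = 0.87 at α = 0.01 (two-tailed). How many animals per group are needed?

z_{α/2} = 2.576, z_β = Φ⁻¹(0.84) = 0.994. For large effect (d = 0.87): n per group = 2(z_{α/2} + z_β)²/d² = 2(2.576 + 0.994)²/0.87² = 33.7 → 34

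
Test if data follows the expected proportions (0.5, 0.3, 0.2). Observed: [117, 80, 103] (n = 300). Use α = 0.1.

Expected: [150.0, 90.0, 60.0]. χ² = 39.188. df = 2, critical = 4.605. Reject H₀.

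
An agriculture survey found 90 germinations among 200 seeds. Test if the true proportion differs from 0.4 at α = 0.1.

p̂ = 0.45, p₀ = 0.4. z = (p̂ - p₀)/√(p₀(1-p₀)/n) = 1.443. Critical: ±1.645. Fail to reject H₀.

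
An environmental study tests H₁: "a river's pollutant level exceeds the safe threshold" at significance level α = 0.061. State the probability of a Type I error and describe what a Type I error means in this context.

P(Type I error) = α = 0.061. A Type I error is rejecting H₀ when H₀ is actually true (false positive) — here, concluding that a river's pollutant level exceeds the safe threshold when in fact this is not the case. Consequence: shutting down a compliant factory unnecessarily.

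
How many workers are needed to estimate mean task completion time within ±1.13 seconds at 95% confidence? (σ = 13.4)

n = (z*σ/E)² = (1.96×13.4/1.13)² = 540.2 → n = 541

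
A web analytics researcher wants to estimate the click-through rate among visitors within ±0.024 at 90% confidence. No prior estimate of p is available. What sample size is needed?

Conservative approach: use p = 0.5 (maximizes p(1-p) = 0.25). n = z²(0.25)/E² = 1.645²×0.25/0.024² = 1174.5 → n = 1175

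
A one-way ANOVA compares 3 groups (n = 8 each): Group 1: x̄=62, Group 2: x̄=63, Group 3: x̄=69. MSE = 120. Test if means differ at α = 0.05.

Grand mean = 64.67. SS_between = 229.33, MS_between = 114.67. F = 0.956, F_crit ≈ 3.467. Fail to reject H₀.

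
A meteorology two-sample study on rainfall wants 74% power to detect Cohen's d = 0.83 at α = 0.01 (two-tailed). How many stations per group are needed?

z_{α/2} = 2.576, z_β = Φ⁻¹(0.74) = 0.643. For large effect (d = 0.83): n per group = 2(z_{α/2} + z_β)²/d² = 2(2.576 + 0.643)²/0.83² = 30.1 → 31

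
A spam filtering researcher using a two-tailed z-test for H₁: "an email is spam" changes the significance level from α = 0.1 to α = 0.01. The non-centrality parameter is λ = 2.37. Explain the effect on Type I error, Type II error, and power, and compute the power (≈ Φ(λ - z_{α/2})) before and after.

Decreasing α from 0.1 to 0.01:
• Type I error rate decreases (α is the Type I rate by definition).
• Critical value moves from z_{α/2} = 1.645 to 2.576, so power = Φ(λ - z_{α/2}) goes from Φ(2.37 - 1.645) = 0.766 to Φ(2.37 - 2.576) = 0.418.
• Type II error rate β = 1 - power therefore increases (0.234 → 0.582).
Appropriate when false positives are costly — here, a legitimate email is sent to the spam folder and the user misses it.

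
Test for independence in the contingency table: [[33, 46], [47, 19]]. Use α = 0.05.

χ² = 12.601. df = 1, critical = 3.841. Reject H₀. Variables are dependent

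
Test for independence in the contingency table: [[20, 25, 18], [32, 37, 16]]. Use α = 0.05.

χ² = 1.983. df = 2, critical = 5.991. Fail to reject H₀. No evidence of dependence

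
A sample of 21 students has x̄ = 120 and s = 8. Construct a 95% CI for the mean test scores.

CI = x̄ ± t*(s/√n) = 120 ± 2.086(8/√21) = (116.36, 123.64)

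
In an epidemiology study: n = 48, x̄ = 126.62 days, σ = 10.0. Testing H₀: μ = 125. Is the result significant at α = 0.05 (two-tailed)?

z = (126.62 - 125)/(10.0/√48) = 1.122. Since |z| ≤ 1.96, not significant at α = 0.05.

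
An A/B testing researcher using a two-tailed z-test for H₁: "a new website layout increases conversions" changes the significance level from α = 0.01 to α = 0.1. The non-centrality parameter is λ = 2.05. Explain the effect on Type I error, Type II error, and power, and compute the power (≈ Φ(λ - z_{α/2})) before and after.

Increasing α from 0.01 to 0.1:
• Type I error rate increases (α is the Type I rate by definition).
• Critical value moves from z_{α/2} = 2.576 to 1.645, so power = Φ(λ - z_{α/2}) goes from Φ(2.05 - 2.576) = 0.299 to Φ(2.05 - 1.645) = 0.657.
• Type II error rate β = 1 - power therefore decreases (0.701 → 0.343).
Appropriate when false negatives are costly — here, discarding a layout that would have improved conversions — lost revenue.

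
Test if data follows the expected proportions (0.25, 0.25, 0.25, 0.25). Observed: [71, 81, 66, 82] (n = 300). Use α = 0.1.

Expected: [75.0, 75.0, 75.0, 75.0]. χ² = 2.427. df = 3, critical = 6.251. Fail to reject H₀.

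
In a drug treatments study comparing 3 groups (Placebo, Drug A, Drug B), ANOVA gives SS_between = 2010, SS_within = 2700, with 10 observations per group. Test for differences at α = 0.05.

df_between = 2, df_within = 27. F = MS_between/MS_within = 1005.0/100.0 = 10.05. F_crit ≈ 3.354. Reject H₀. At least one mean differs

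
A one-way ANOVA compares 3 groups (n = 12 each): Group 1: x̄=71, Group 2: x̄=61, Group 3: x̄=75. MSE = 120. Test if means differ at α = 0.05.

Grand mean = 69.0. SS_between = 1248.0, MS_between = 624.0. F = 5.2, F_crit ≈ 3.285. Reject H₀.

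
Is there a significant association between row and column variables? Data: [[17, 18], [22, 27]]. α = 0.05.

χ² = 0.111. df = 1, critical = 3.841. Fail to reject H₀. No evidence of dependence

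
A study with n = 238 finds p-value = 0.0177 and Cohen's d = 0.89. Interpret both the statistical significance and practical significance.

Statistically significant (p = 0.0177 < 0.05). Cohen's d = 0.89 indicates a large effect size. Both statistical and practical significance should be considered.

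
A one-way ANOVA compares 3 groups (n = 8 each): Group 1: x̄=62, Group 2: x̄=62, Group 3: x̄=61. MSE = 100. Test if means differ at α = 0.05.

Grand mean = 61.67. SS_between = 5.33, MS_between = 2.67. F = 0.027, F_crit ≈ 3.467. Fail to reject H₀.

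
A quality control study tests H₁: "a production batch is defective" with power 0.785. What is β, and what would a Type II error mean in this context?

β = 1 - power = 1 - 0.785 = 0.215. A Type II error is failing to reject H₀ when H₀ is false (false negative) — here, failing to conclude that a production batch is defective when in fact it is true. Consequence: shipping a defective batch — faulty products reach customers.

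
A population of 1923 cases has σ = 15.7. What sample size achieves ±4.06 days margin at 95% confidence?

Without FPC: n₀ = (1.96×15.7/4.06)² = 57.446. With FPC: n = n₀N/(n₀+N-1) = 55.8 → n = 56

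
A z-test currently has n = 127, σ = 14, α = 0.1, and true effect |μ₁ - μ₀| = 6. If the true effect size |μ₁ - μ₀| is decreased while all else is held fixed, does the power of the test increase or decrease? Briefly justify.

Power decreases: a smaller true effect decreases the non-centrality λ = |μ₁ - μ₀|/(σ/√n).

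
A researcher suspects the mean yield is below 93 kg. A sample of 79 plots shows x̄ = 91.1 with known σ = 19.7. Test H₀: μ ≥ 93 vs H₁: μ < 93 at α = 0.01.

z = -0.857. Critical value: -2.33. Fail to reject H₀.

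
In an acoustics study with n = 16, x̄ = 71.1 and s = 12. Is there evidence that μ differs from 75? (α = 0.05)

t = (x̄ - μ₀)/(s/√n) = (71.1 - 75)/(12/√16) = -1.3. df = 15, critical t = ±2.131. Fail to reject H₀.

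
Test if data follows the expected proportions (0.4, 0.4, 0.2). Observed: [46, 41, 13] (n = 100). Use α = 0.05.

Expected: [40.0, 40.0, 20.0]. χ² = 3.375. df = 2, critical = 5.991. Fail to reject H₀.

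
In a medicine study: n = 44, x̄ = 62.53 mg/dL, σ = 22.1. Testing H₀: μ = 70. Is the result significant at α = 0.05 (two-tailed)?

z = (62.53 - 70)/(22.1/√44) = -2.242. Since |z| > 1.96, significant at α = 0.05.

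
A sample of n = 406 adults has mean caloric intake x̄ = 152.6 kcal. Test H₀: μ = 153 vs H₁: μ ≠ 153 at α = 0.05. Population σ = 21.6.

z = (x̄ - μ₀)/(σ/√n) = (152.6 - 153)/(21.6/√406) = -0.373. Critical value: ±1.96. Since |-0.373| ≤ 1.96, Fail to reject H₀.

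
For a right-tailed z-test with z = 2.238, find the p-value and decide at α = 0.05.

p = P(Z > 2.238) = 1 - Φ(2.238) ≈ 0.0126. Since p < 0.05, reject H₀ (significant) at α = 0.05.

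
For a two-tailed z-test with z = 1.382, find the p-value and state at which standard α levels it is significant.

p = 2·P(Z > |1.382|) = 2·(1 - Φ(1.382)) ≈ 0.167. Not significant at any standard level.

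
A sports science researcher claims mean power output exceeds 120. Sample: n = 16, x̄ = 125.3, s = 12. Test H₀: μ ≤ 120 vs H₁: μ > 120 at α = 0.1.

t = (125.3 - 120)/(12/√16) = 1.767, df = 15. Critical t = 1.341. Reject H₀.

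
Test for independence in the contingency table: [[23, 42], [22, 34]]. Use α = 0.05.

χ² = 0.196. df = 1, critical = 3.841. Fail to reject H₀. No evidence of dependence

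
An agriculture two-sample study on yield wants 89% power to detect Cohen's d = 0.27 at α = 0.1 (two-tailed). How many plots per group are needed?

z_{α/2} = 1.645, z_β = Φ⁻¹(0.89) = 1.227. For small effect (d = 0.27): n per group = 2(z_{α/2} + z_β)²/d² = 2(1.645 + 1.227)²/0.27² = 226.3 → 227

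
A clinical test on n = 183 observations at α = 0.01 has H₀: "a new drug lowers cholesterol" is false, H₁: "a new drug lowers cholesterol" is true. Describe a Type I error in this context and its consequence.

Type I error: rejecting H₀ when it is true — concluding that a new drug lowers cholesterol when in fact it is not. Consequence: approving an ineffective drug — patients take a useless medication and may skip effective alternatives.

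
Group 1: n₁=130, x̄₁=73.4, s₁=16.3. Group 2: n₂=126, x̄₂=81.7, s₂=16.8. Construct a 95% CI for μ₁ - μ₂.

Difference = -8.3. SE = √(16.3²/130 + 16.8²/126) = 2.07. CI = (-12.36, -4.24)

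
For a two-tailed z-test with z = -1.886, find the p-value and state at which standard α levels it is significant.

p = 2·P(Z > |-1.886|) = 2·(1 - Φ(1.886)) ≈ 0.0593. Significant at α = 0.1.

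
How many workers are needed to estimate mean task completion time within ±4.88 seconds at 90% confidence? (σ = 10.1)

n = (z*σ/E)² = (1.645×10.1/4.88)² = 11.6 → n = 12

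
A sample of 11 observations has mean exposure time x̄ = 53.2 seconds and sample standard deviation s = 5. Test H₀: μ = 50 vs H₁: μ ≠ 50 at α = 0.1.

t = (x̄ - μ₀)/(s/√n) = (53.2 - 50)/(5/√11) = 2.123. df = 10, critical t = ±1.812. Reject H₀.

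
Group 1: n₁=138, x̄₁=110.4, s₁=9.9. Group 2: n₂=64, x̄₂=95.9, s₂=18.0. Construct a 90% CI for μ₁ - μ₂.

Difference = 14.5. SE = √(9.9²/138 + 18.0²/64) = 2.403. CI = (10.55, 18.45)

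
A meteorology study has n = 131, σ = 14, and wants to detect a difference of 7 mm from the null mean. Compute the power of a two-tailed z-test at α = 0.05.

SE = σ/√n = 14/√131 = 1.223. Non-centrality λ = d/SE = 7/1.223 = 5.723. Power ≈ Φ(λ - z_{α/2}) = Φ(5.723 - 1.96) = Φ(3.763) = 1.0.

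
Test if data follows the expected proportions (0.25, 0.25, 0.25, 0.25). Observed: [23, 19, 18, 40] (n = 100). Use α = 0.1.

Expected: [25.0, 25.0, 25.0, 25.0]. χ² = 12.56. df = 3, critical = 6.251. Reject H₀.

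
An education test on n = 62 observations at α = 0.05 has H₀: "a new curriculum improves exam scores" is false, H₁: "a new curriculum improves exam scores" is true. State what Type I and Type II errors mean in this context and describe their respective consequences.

Type I (false positive): concluding that a new curriculum improves exam scores when it is not — adopting a curriculum that gives no real benefit — disruption for nothing. Type II (false negative): failing to conclude that a new curriculum improves exam scores when it is — keeping the old curriculum when the new one would have helped students. Which is costlier depends on domain priorities and is a judgement call rather than a statistical fact.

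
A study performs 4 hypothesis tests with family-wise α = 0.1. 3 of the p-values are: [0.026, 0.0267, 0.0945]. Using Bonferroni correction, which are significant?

Bonferroni α = 0.1/4 = 0.025. None of the given p-values are significant.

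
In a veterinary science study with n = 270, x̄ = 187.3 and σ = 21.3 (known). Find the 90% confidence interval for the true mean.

CI = x̄ ± z*(σ/√n) = 187.3 ± 1.645(21.3/√270) = 187.3 ± 2.13 = (185.17, 189.43)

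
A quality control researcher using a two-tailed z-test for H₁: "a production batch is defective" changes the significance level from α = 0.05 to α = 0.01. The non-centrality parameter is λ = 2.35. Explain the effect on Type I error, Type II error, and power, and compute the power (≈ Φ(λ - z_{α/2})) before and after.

Decreasing α from 0.05 to 0.01:
• Type I error rate decreases (α is the Type I rate by definition).
• Critical value moves from z_{α/2} = 1.96 to 2.576, so power = Φ(λ - z_{α/2}) goes from Φ(2.35 - 1.96) = 0.652 to Φ(2.35 - 2.576) = 0.411.
• Type II error rate β = 1 - power therefore increases (0.348 → 0.589).
Appropriate when false positives are costly — here, scrapping a good batch — wasted material and cost for no reason.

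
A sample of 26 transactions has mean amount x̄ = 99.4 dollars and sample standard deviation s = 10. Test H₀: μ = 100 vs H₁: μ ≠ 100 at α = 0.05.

t = (x̄ - μ₀)/(s/√n) = (99.4 - 100)/(10/√26) = -0.306. df = 25, critical t = ±2.06. Fail to reject H₀.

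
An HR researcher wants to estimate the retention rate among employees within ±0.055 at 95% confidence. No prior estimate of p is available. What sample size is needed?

Conservative approach: use p = 0.5 (maximizes p(1-p) = 0.25). n = z²(0.25)/E² = 1.96²×0.25/0.055² = 317.5 → n = 318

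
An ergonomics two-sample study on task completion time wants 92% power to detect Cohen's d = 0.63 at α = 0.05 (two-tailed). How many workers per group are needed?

z_{α/2} = 1.96, z_β = Φ⁻¹(0.92) = 1.405. For medium effect (d = 0.63): n per group = 2(z_{α/2} + z_β)²/d² = 2(1.96 + 1.405)²/0.63² = 57.1 → 58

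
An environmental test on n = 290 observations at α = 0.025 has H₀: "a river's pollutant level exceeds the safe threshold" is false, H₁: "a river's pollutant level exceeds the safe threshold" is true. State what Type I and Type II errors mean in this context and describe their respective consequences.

Type I (false positive): concluding that a river's pollutant level exceeds the safe threshold when it is not — shutting down a compliant factory unnecessarily. Type II (false negative): failing to conclude that a river's pollutant level exceeds the safe threshold when it is — allowing unsafe pollution to continue. Which is costlier depends on domain priorities and is a judgement call rather than a statistical fact.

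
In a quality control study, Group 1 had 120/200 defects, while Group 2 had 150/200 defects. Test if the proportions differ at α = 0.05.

p̂₁ = 0.6, p̂₂ = 0.75, pooled p̂ = 0.675. z = -3.203. Critical: ±1.96. Reject H₀.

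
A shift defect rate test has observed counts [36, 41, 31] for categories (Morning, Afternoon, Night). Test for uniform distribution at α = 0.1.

Expected = 36 each. χ² = Σ(O-E)²/E = 1.389. df = 2, critical value = 4.605. Fail to reject H₀.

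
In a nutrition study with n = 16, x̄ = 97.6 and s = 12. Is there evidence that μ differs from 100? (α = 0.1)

t = (x̄ - μ₀)/(s/√n) = (97.6 - 100)/(12/√16) = -0.8. df = 15, critical t = ±1.753. Fail to reject H₀.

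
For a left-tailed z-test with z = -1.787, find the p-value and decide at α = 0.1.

p = P(Z < -1.787) = Φ(-1.787) ≈ 0.037. Since p < 0.1, reject H₀ (significant) at α = 0.1.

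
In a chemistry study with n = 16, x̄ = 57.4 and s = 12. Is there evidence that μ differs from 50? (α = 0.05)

t = (x̄ - μ₀)/(s/√n) = (57.4 - 50)/(12/√16) = 2.467. df = 15, critical t = ±2.131. Reject H₀.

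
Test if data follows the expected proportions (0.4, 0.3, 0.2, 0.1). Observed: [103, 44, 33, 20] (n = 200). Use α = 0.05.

Expected: [80.0, 60.0, 40.0, 20.0]. χ² = 12.104. df = 3, critical = 7.815. Reject H₀.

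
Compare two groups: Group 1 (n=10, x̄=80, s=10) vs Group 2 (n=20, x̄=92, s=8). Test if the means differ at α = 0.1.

Pooled sp = 8.69. t = -3.564, df = 28. Critical t = ±1.701. Reject H₀.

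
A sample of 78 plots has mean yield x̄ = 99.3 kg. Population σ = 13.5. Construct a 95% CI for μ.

CI = x̄ ± z*(σ/√n) = 99.3 ± 1.96(13.5/√78) = 99.3 ± 3.0 = (96.3, 102.3)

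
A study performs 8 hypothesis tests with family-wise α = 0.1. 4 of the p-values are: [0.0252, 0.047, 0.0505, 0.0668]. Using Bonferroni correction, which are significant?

Bonferroni α = 0.1/8 = 0.0125. None of the given p-values are significant.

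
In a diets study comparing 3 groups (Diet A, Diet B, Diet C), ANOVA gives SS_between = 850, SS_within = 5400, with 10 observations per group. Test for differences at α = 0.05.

df_between = 2, df_within = 27. F = MS_between/MS_within = 425.0/200.0 = 2.125. F_crit ≈ 3.354. Fail to reject H₀.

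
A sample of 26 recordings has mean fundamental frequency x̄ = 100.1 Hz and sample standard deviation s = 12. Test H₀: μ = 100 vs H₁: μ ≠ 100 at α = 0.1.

t = (x̄ - μ₀)/(s/√n) = (100.1 - 100)/(12/√26) = 0.042. df = 25, critical t = ±1.708. Fail to reject H₀.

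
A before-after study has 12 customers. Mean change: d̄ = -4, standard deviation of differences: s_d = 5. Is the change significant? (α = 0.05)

t = d̄/(s_d/√n) = -4/(5/√12) = -2.771. df = 11, critical t = ±2.201. Reject H₀.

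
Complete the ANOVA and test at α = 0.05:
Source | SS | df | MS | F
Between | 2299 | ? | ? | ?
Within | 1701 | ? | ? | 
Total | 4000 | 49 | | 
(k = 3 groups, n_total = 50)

df_between = 2, df_within = 47. MS_between = 1149.5, MS_within = 36.19. F = 31.762, F_crit ≈ 3.195. Reject H₀.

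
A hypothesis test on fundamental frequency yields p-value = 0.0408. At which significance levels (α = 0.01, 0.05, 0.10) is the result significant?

p = 0.0408. Significant at: α = 0.05, 0.1.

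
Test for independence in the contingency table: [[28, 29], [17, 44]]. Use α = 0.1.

χ² = 5.642. df = 1, critical = 2.706. Reject H₀. Variables are dependent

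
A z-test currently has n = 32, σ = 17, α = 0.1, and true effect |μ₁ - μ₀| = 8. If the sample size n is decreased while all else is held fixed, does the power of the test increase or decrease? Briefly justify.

Power decreases: a smaller n inflates the standard error σ/√n, pulling the sampling distribution under H₁ back toward the critical value.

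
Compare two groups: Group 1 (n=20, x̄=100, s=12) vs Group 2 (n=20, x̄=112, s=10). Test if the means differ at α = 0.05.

Pooled sp = 11.05. t = -3.436, df = 38. Critical t = ±2.024. Reject H₀.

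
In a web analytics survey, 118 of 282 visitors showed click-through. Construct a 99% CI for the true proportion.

p̂ = 0.418. CI = p̂ ± z*√(p̂(1-p̂)/n) = (0.343, 0.494)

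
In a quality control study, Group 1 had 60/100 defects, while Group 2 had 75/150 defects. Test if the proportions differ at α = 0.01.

p̂₁ = 0.6, p̂₂ = 0.5, pooled p̂ = 0.54. z = 1.554. Critical: ±2.576. Fail to reject H₀.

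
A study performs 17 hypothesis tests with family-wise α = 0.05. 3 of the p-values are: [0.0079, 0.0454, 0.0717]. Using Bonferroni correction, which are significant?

Bonferroni α = 0.05/17 = 0.00294. None of the given p-values are significant.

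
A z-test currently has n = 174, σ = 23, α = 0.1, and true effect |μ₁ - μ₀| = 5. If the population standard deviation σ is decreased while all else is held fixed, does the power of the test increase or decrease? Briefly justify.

Power increases: a smaller σ shrinks the standard error σ/√n, moving the sampling distribution under H₁ further from the critical value.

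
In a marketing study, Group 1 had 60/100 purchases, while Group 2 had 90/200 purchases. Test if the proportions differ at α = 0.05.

p̂₁ = 0.6, p̂₂ = 0.45, pooled p̂ = 0.5. z = 2.449. Critical: ±1.96. Reject H₀.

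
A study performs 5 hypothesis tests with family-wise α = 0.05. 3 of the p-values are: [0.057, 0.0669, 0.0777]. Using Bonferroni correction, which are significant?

Bonferroni α = 0.05/5 = 0.01. None of the given p-values are significant.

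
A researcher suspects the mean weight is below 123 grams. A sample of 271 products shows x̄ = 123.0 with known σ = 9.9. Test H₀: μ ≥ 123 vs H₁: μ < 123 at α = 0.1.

z = 0.0. Critical value: -1.28. Fail to reject H₀.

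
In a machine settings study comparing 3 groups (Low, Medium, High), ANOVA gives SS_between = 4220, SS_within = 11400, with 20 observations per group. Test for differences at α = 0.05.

df_between = 2, df_within = 57. F = MS_between/MS_within = 2110.0/200.0 = 10.55. F_crit ≈ 3.159. Reject H₀. At least one mean differs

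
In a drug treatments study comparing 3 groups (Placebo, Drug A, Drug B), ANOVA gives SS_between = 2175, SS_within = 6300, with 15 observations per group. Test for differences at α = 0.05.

df_between = 2, df_within = 42. F = MS_between/MS_within = 1087.5/150.0 = 7.25. F_crit ≈ 3.22. Reject H₀. At least one mean differs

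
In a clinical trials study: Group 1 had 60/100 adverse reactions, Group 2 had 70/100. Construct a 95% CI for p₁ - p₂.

p̂₁ = 0.6, p̂₂ = 0.7. Difference = -0.1. CI = (-0.231, 0.031)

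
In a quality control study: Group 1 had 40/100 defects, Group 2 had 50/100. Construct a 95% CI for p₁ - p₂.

p̂₁ = 0.4, p̂₂ = 0.5. Difference = -0.1. CI = (-0.237, 0.037)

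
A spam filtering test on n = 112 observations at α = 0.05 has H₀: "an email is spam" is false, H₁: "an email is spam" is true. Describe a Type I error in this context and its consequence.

Type I error: rejecting H₀ when it is true — concluding that an email is spam when in fact it is not. Consequence: a legitimate email is sent to the spam folder and the user misses it.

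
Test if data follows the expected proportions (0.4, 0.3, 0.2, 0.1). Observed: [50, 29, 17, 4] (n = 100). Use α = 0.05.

Expected: [40.0, 30.0, 20.0, 10.0]. χ² = 6.583. df = 3, critical = 7.815. Fail to reject H₀.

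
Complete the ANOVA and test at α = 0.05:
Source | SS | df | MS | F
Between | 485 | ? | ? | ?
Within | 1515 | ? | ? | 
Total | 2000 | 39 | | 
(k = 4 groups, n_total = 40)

df_between = 3, df_within = 36. MS_between = 161.67, MS_within = 42.08. F = 3.842, F_crit ≈ 2.866. Reject H₀.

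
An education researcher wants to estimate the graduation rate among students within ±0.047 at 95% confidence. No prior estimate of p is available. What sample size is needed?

Conservative approach: use p = 0.5 (maximizes p(1-p) = 0.25). n = z²(0.25)/E² = 1.96²×0.25/0.047² = 434.8 → n = 435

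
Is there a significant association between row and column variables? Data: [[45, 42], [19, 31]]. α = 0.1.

χ² = 2.403. df = 1, critical = 2.706. Fail to reject H₀. No evidence of dependence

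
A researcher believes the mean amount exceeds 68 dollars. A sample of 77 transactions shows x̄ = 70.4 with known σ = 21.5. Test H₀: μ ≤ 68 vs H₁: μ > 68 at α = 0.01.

z = 0.98. Critical value: 2.33. Fail to reject H₀.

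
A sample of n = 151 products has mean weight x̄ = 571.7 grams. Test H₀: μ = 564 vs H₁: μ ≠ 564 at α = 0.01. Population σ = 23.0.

z = (x̄ - μ₀)/(σ/√n) = (571.7 - 564)/(23.0/√151) = 4.114. Critical value: ±2.576. Since |4.114| > 2.576, Reject H₀.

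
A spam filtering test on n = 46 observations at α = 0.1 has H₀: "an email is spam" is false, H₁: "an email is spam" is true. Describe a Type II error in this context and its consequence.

Type II error: failing to reject H₀ when it is false — concluding that an email is spam is not supported when in fact it is. Consequence: a spam email lands in the inbox.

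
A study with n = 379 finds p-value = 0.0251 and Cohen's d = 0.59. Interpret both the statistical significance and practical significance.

Statistically significant (p = 0.0251 < 0.05). Cohen's d = 0.59 indicates a medium effect size. Both statistical and practical significance should be considered.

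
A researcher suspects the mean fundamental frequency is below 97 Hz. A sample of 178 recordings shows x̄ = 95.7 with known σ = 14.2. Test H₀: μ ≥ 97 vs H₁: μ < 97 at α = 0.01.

z = -1.221. Critical value: -2.33. Fail to reject H₀.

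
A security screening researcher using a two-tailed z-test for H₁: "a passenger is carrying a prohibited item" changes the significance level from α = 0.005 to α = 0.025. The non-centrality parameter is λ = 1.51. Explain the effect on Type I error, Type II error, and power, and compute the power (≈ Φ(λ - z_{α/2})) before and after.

Increasing α from 0.005 to 0.025:
• Type I error rate increases (α is the Type I rate by definition).
• Critical value moves from z_{α/2} = 2.807 to 2.241, so power = Φ(λ - z_{α/2}) goes from Φ(1.51 - 2.807) = 0.097 to Φ(1.51 - 2.241) = 0.232.
• Type II error rate β = 1 - power therefore decreases (0.903 → 0.768).
Appropriate when false negatives are costly — here, letting a prohibited item through — security breach.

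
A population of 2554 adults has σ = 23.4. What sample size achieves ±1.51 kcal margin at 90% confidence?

Without FPC: n₀ = (1.645×23.4/1.51)² = 649.845. With FPC: n = n₀N/(n₀+N-1) = 518.2 → n = 519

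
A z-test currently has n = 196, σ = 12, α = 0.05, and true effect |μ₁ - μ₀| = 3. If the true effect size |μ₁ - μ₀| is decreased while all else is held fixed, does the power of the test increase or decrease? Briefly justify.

Power decreases: a smaller true effect decreases the non-centrality λ = |μ₁ - μ₀|/(σ/√n).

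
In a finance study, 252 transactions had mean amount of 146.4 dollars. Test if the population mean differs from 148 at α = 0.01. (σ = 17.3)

z = (x̄ - μ₀)/(σ/√n) = (146.4 - 148)/(17.3/√252) = -1.468. Critical value: ±2.576. Since |-1.468| ≤ 2.576, Fail to reject H₀.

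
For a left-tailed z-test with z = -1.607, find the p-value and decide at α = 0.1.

p = P(Z < -1.607) = Φ(-1.607) ≈ 0.054. Since p < 0.1, reject H₀ (significant) at α = 0.1.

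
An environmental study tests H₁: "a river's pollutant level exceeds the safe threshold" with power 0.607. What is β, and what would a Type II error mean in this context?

β = 1 - power = 1 - 0.607 = 0.393. A Type II error is failing to reject H₀ when H₀ is false (false negative) — here, failing to conclude that a river's pollutant level exceeds the safe threshold when in fact it is true. Consequence: allowing unsafe pollution to continue.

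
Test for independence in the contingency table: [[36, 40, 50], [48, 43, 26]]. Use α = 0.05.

χ² = 9.081. df = 2, critical = 5.991. Reject H₀. Variables are dependent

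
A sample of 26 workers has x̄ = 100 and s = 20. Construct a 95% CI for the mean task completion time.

CI = x̄ ± t*(s/√n) = 100 ± 2.06(20/√26) = (91.92, 108.08)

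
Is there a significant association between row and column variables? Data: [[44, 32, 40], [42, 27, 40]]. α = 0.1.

χ² = 0.253. df = 2, critical = 4.605. Fail to reject H₀. No evidence of dependence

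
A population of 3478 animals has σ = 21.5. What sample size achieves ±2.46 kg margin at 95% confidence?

Without FPC: n₀ = (1.96×21.5/2.46)² = 293.44. With FPC: n = n₀N/(n₀+N-1) = 270.7 → n = 271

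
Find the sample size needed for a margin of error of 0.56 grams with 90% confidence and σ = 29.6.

n = (z*σ/E)² = (1.645×29.6/0.56)² = 7560.3 → n = 7561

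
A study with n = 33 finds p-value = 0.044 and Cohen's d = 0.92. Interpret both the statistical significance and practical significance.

Statistically significant (p = 0.044 < 0.05). Cohen's d = 0.92 indicates a large effect size. Both statistical and practical significance should be considered.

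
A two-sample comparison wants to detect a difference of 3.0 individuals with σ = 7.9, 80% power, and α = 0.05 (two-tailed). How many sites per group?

n per group = 2(z_α/2 + z_β)²σ²/d² = 2×(1.96 + 0.84)²×7.9²/3.0² = 108.7 → n = 109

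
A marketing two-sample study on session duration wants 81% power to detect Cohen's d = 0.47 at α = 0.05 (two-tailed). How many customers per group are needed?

z_{α/2} = 1.96, z_β = Φ⁻¹(0.81) = 0.878. For small effect (d = 0.47): n per group = 2(z_{α/2} + z_β)²/d² = 2(1.96 + 0.878)²/0.47² = 72.9 → 73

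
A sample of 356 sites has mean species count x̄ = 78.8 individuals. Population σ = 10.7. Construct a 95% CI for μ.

CI = x̄ ± z*(σ/√n) = 78.8 ± 1.96(10.7/√356) = 78.8 ± 1.11 = (77.69, 79.91)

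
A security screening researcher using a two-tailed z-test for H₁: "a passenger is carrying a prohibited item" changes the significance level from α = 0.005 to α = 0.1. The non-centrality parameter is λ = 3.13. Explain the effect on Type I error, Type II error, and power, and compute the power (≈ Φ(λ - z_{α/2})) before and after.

Increasing α from 0.005 to 0.1:
• Type I error rate increases (α is the Type I rate by definition).
• Critical value moves from z_{α/2} = 2.807 to 1.645, so power = Φ(λ - z_{α/2}) goes from Φ(3.13 - 2.807) = 0.627 to Φ(3.13 - 1.645) = 0.931.
• Type II error rate β = 1 - power therefore decreases (0.373 → 0.069).
Appropriate when false negatives are costly — here, letting a prohibited item through — security breach.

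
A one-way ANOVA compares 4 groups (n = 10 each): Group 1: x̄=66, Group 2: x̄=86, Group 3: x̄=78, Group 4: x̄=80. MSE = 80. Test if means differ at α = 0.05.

Grand mean = 77.5. SS_between = 2110.0, MS_between = 703.33. F = 8.792, F_crit ≈ 2.866. Reject H₀.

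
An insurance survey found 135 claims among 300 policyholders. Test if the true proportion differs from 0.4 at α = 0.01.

p̂ = 0.45, p₀ = 0.4. z = (p̂ - p₀)/√(p₀(1-p₀)/n) = 1.768. Critical: ±2.576. Fail to reject H₀.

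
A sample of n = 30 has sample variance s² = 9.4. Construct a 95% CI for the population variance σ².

df = 29. χ²_{0.025} = 45.722, χ²_{0.975} = 16.047. CI for σ² = ((n-1)s²/χ²_{α/2}, (n-1)s²/χ²_{1-α/2}) = (29·9.4/45.722, 29·9.4/16.047) = (5.96, 16.99)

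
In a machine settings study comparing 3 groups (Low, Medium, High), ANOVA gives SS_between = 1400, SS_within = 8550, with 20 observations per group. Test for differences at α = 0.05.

df_between = 2, df_within = 57. F = MS_between/MS_within = 700.0/150.0 = 4.667. F_crit ≈ 3.159. Reject H₀. At least one mean differs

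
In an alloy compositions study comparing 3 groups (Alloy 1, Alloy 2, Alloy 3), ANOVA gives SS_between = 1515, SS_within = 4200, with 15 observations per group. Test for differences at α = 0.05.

df_between = 2, df_within = 42. F = MS_between/MS_within = 757.5/100.0 = 7.575. F_crit ≈ 3.22. Reject H₀. At least one mean differs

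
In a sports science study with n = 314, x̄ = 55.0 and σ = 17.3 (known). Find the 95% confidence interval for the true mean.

CI = x̄ ± z*(σ/√n) = 55.0 ± 1.96(17.3/√314) = 55.0 ± 1.91 = (53.09, 56.91)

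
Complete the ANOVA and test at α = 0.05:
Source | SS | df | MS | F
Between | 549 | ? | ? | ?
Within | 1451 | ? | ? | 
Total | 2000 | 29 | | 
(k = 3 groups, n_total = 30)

df_between = 2, df_within = 27. MS_between = 274.5, MS_within = 53.74. F = 5.108, F_crit ≈ 3.354. Reject H₀.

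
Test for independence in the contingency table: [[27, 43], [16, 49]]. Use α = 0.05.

χ² = 3.024. df = 1, critical = 3.841. Fail to reject H₀. No evidence of dependence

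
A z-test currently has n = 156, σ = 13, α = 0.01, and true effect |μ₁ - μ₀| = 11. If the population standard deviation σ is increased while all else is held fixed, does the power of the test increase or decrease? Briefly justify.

Power decreases: a larger σ inflates the standard error σ/√n, pulling the sampling distribution under H₁ back toward the critical value.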